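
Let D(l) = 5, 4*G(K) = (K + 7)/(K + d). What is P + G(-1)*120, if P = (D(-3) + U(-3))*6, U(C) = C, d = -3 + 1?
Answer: -48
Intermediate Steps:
d = -2
G(K) = (7 + K)/(4*(-2 + K)) (G(K) = ((K + 7)/(K - 2))/4 = ((7 + K)/(-2 + K))/4 = (7 + K)/(4*(-2 + K)))
P = 12 (P = (5 - 3)*6 = 2*6 = 12)
P + G(-1)*120 = 12 + ((7 - 1)/(4*(-2 - 1)))*120 = 12 + ((1/4)*6/(-3))*120 = 12 + ((1/4)*(-1/3)*6)*120 = 12 - 1/2*120 = 12 - 60 = -48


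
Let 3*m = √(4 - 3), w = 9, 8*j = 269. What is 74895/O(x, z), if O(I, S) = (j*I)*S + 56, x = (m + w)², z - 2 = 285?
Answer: 674055/7566398 ≈ 0.089085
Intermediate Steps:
j = 269/8 (j = (⅛)*269 = 269/8 ≈ 33.625)
z = 287 (z = 2 + 285 = 287)
m = ⅓ (m = √(4 - 3)/3 = √1/3 = (⅓)*1 = ⅓ ≈ 0.33333)
x = 784/9 (x = (⅓ + 9)² = (28/3)² = 784/9 ≈ 87.111)
O(I, S) = 56 + 269*I*S/8 (O(I, S) = (269*I/8)*S + 56 = 269*I*S/8 + 56 = 56 + 269*I*S/8)
74895/O(x, z) = 74895/(56 + (269/8)*(784/9)*287) = 74895/(56 + 7565894/9) = 74895/(7566398/9) = 74895*(9/7566398) = 674055/7566398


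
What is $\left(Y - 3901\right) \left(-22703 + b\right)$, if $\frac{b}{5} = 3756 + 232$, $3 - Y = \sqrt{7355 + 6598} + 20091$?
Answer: $66281607 + 2763 \sqrt{13953} \approx 6.6608 \cdot 10^{7}$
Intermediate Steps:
$Y = -20088 - \sqrt{13953}$ ($Y = 3 - \left(\sqrt{7355 + 6598} + 20091\right) = 3 - \left(\sqrt{13953} + 20091\right) = 3 - \left(20091 + \sqrt{13953}\right) = -20088 - \sqrt{13953} \approx -20206.0$)
$b = 19940$ ($b = 5 \left(3756 + 232\right) = 5 \cdot 3988 = 19940$)
$\left(Y - 3901\right) \left(-22703 + b\right) = \left(\left(-20088 - \sqrt{13953}\right) - 3901\right) \left(-22703 + 19940\right) = \left(-23989 - \sqrt{13953}\right) \left(-2763\right) = 66281607 + 2763 \sqrt{13953}$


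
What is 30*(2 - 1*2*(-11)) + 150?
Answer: 870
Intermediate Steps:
30*(2 - 1*2*(-11)) + 150 = 30*(2 - 2*(-11)) + 150 = 30*(2 + 22) + 150 = 30*24 + 150 = 720 + 150 = 870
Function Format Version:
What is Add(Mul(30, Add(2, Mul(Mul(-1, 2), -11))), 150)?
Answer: 870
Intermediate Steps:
Add(Mul(30, Add(2, Mul(Mul(-1, 2), -11))), 150) = Add(Mul(30, Add(2, Mul(-2, -11))), 150) = Add(Mul(30, Add(2, 22)), 150) = Add(Mul(30, 24), 150) = Add(720, 150) = 870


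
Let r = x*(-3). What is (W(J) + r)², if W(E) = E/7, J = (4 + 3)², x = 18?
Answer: 2209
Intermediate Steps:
J = 49 (J = 7² = 49)
W(E) = E/7 (W(E) = E*(⅐) = E/7)
r = -54 (r = 18*(-3) = -54)
(W(J) + r)² = ((⅐)*49 - 54)² = (7 - 54)² = (-47)² = 2209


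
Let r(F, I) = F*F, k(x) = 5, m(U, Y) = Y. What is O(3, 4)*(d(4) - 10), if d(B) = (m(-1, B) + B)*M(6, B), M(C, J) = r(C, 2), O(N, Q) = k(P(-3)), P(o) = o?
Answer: 1390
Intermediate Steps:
r(F, I) = F²
O(N, Q) = 5
M(C, J) = C²
d(B) = 72*B (d(B) = (B + B)*6² = (2*B)*36 = 72*B)
O(3, 4)*(d(4) - 10) = 5*(72*4 - 10) = 5*(288 - 10) = 5*278 = 1390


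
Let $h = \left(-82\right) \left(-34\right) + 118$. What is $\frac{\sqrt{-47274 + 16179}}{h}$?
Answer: $\frac{3 i \sqrt{3455}}{2906} \approx 0.060681 i$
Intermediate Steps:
$h = 2906$ ($h = 2788 + 118 = 2906$)
$\frac{\sqrt{-47274 + 16179}}{h} = \frac{\sqrt{-47274 + 16179}}{2906} = \sqrt{-31095} \cdot \frac{1}{2906} = 3 i \sqrt{3455} \cdot \frac{1}{2906} = \frac{3 i \sqrt{3455}}{2906}$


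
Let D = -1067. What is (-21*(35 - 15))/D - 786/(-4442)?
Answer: 1352151/2369807 ≈ 0.57057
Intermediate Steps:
(-21*(35 - 15))/D - 786/(-4442) = -21*(35 - 15)/(-1067) - 786/(-4442) = -21*20*(-1/1067) - 786*(-1/4442) = -420*(-1/1067) + 393/2221 = 420/1067 + 393/2221 = 1352151/2369807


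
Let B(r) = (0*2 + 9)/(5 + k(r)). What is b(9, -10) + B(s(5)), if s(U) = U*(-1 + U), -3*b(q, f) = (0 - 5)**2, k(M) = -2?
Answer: -16/3 ≈ -5.3333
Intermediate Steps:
b(q, f) = -25/3 (b(q, f) = -(0 - 5)**2/3 = -1/3*(-5)**2 = -1/3*25 = -25/3)
B(r) = 3 (B(r) = (0*2 + 9)/(5 - 2) = (0 + 9)/3 = 9*(1/3) = 3)
b(9, -10) + B(s(5)) = -25/3 + 3 = -16/3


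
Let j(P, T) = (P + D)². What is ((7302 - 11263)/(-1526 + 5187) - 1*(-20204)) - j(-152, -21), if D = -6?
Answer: -17430321/3661 ≈ -4761.1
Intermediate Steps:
j(P, T) = (-6 + P)² (j(P, T) = (P - 6)² = (-6 + P)²)
((7302 - 11263)/(-1526 + 5187) - 1*(-20204)) - j(-152, -21) = ((7302 - 11263)/(-1526 + 5187) - 1*(-20204)) - (-6 - 152)² = (-3961/3661 + 20204) - 1*(-158)² = (-3961*1/3661 + 20204) - 1*24964 = (-3961/3661 + 20204) - 24964 = 73962883/3661 - 24964 = -17430321/3661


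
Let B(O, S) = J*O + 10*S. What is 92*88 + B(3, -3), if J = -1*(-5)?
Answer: 8081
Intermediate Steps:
J = 5
B(O, S) = 5*O + 10*S
92*88 + B(3, -3) = 92*88 + (5*3 + 10*(-3)) = 8096 + (15 - 30) = 8096 - 15 = 8081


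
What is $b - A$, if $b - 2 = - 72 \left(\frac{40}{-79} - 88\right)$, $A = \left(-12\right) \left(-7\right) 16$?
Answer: $\frac{397406}{79} \approx 5030.5$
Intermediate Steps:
$A = 1344$ ($A = 84 \cdot 16 = 1344$)
$b = \frac{503582}{79}$ ($b = 2 - 72 \left(\frac{40}{-79} - 88\right) = 2 - 72 \left(40 \left(- \frac{1}{79}\right) - 88\right) = 2 - 72 \left(- \frac{40}{79} - 88\right) = 2 - - \frac{503424}{79} = 2 + \frac{503424}{79} = \frac{503582}{79} \approx 6374.5$)
$b - A = \frac{503582}{79} - 1344 = \frac{397406}{79}$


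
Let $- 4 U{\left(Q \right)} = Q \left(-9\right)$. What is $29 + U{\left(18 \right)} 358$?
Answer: $14528$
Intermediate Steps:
$U{\left(Q \right)} = \frac{9 Q}{4}$ ($U{\left(Q \right)} = - \frac{Q \left(-9\right)}{4} = - \frac{\left(-9\right) Q}{4} = \frac{9 Q}{4}$)
$29 + U{\left(18 \right)} 358 = 29 + \frac{9}{4} \cdot 18 \cdot 358 = 29 + \frac{81}{2} \cdot 358 = 29 + 14499 = 14528$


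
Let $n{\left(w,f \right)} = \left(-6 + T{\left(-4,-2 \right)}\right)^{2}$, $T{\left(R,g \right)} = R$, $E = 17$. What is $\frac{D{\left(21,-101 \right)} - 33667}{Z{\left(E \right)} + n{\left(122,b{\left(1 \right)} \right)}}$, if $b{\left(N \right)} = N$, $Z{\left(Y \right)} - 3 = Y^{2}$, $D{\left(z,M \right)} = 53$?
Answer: $- \frac{343}{4} \approx -85.75$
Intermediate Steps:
$Z{\left(Y \right)} = 3 + Y^{2}$
$n{\left(w,f \right)} = 100$ ($n{\left(w,f \right)} = \left(-6 - 4\right)^{2} = \left(-10\right)^{2} = 100$)
$\frac{D{\left(21,-101 \right)} - 33667}{Z{\left(E \right)} + n{\left(122,b{\left(1 \right)} \right)}} = \frac{53 - 33667}{\left(3 + 17^{2}\right) + 100} = - \frac{33614}{\left(3 + 289\right) + 100} = - \frac{33614}{292 + 100} = - \frac{33614}{392} = \left(-33614\right) \frac{1}{392} = - \frac{343}{4}$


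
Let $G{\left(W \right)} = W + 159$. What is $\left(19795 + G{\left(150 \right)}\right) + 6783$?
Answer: $26887$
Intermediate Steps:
$G{\left(W \right)} = 159 + W$
$\left(19795 + G{\left(150 \right)}\right) + 6783 = \left(19795 + \left(159 + 150\right)\right) + 6783 = \left(19795 + 309\right) + 6783 = 20104 + 6783 = 26887$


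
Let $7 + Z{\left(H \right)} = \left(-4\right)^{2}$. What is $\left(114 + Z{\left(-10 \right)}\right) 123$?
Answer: $15129$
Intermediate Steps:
$Z{\left(H \right)} = 9$ ($Z{\left(H \right)} = -7 + \left(-4\right)^{2} = -7 + 16 = 9$)
$\left(114 + Z{\left(-10 \right)}\right) 123 = \left(114 + 9\right) 123 = 123 \cdot 123 = 15129$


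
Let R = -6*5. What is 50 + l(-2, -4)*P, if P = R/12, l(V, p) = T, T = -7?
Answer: 135/2 ≈ 67.500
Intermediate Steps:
R = -30
l(V, p) = -7
P = -5/2 (P = -30/12 = -30*1/12 = -5/2 ≈ -2.5000)
50 + l(-2, -4)*P = 50 - 7*(-5/2) = 50 + 35/2 = 135/2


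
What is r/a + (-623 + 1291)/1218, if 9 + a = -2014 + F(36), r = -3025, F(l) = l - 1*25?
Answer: 2514233/1225308 ≈ 2.0519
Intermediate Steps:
F(l) = -25 + l (F(l) = l - 25 = -25 + l)
a = -2012 (a = -9 + (-2014 + (-25 + 36)) = -9 + (-2014 + 11) = -9 - 2003 = -2012)
r/a + (-623 + 1291)/1218 = -3025/(-2012) + (-623 + 1291)/1218 = -3025*(-1/2012) + 668*(1/1218) = 3025/2012 + 334/609 = 2514233/1225308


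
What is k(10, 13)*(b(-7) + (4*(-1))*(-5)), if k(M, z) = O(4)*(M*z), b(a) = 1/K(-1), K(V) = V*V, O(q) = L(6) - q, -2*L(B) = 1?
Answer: -12285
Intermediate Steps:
L(B) = -½ (L(B) = -½*1 = -½)
O(q) = -½ - q
K(V) = V²
b(a) = 1 (b(a) = 1/((-1)²) = 1/1 = 1)
k(M, z) = -9*M*z/2 (k(M, z) = (-½ - 1*4)*(M*z) = (-½ - 4)*(M*z) = -9*M*z/2)
k(10, 13)*(b(-7) + (4*(-1))*(-5)) = (-9/2*10*13)*(1 + (4*(-1))*(-5)) = -585*(1 - 4*(-5)) = -585*(1 + 20) = -585*21 = -12285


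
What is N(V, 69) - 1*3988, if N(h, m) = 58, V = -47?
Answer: -3930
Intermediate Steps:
N(V, 69) - 1*3988 = 58 - 1*3988 = 58 - 3988 = -3930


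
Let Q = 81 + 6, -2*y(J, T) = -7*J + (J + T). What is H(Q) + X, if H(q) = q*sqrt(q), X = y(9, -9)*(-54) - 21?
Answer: -1722 + 87*sqrt(87) ≈ -910.52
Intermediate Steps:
y(J, T) = 3*J - T/2 (y(J, T) = -(-7*J + (J + T))/2 = -(T - 6*J)/2 = 3*J - T/2)
X = -1722 (X = (3*9 - 1/2*(-9))*(-54) - 21 = (27 + 9/2)*(-54) - 21 = (63/2)*(-54) - 21 = -1701 - 21 = -1722)
Q = 87
H(q) = q**(3/2)
H(Q) + X = 87**(3/2) - 1722 = 87*sqrt(87) - 1722 = -1722 + 87*sqrt(87)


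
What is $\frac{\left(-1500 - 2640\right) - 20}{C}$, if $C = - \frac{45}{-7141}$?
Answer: $- \frac{5941312}{9} \approx -6.6015 \cdot 10^{5}$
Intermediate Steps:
$C = \frac{45}{7141}$ ($C = \left(-45\right) \left(- \frac{1}{7141}\right) = \frac{45}{7141} \approx 0.0063016$)
$\frac{\left(-1500 - 2640\right) - 20}{C} = \frac{\left(-1500 - 2640\right) - 20}{\frac{45}{7141}} = \left(-4140 - 20\right) \frac{7141}{45} = \left(-4160\right) \frac{7141}{45} = - \frac{5941312}{9}$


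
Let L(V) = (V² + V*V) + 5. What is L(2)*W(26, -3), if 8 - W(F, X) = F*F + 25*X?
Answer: -7709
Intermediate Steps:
W(F, X) = 8 - F² - 25*X (W(F, X) = 8 - (F*F + 25*X) = 8 - (F² + 25*X) = 8 + (-F² - 25*X) = 8 - F² - 25*X)
L(V) = 5 + 2*V² (L(V) = (V² + V²) + 5 = 2*V² + 5 = 5 + 2*V²)
L(2)*W(26, -3) = (5 + 2*2²)*(8 - 1*26² - 25*(-3)) = (5 + 2*4)*(8 - 1*676 + 75) = (5 + 8)*(8 - 676 + 75) = 13*(-593) = -7709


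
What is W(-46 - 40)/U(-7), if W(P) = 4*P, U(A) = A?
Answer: 344/7 ≈ 49.143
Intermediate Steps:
W(-46 - 40)/U(-7) = (4*(-46 - 40))/(-7) = (4*(-86))*(-1/7) = -344*(-1/7) = 344/7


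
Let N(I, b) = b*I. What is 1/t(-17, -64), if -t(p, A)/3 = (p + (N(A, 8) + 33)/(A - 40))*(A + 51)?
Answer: -8/3867 ≈ -0.0020688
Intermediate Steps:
N(I, b) = I*b
t(p, A) = -3*(51 + A)*(p + (33 + 8*A)/(-40 + A)) (t(p, A) = -3*(p + (A*8 + 33)/(A - 40))*(A + 51) = -3*(p + (8*A + 33)/(-40 + A))*(51 + A) = -3*(p + (33 + 8*A)/(-40 + A))*(51 + A) = -3*(51 + A)*(p + (33 + 8*A)/(-40 + A)))
1/t(-17, -64) = 1/(3*(-1683 - 441*(-64) - 8*(-64)**2 + 2040*(-17) - 1*(-17)*(-64)**2 - 11*(-64)*(-17))/(-40 - 64)) = 1/(3*(-1683 + 28224 - 8*4096 - 34680 - 1*(-17)*4096 - 11968)/(-104)) = 1/(3*(-1/104)*(-1683 + 28224 - 32768 - 34680 + 69632 - 11968)) = 1/(3*(-1/104)*16757) = 1/(-3867/8) = -8/3867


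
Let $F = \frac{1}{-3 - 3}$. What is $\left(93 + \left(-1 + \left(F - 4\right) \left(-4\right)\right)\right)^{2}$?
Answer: $\frac{106276}{9} \approx 11808.0$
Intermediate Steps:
$F = - \frac{1}{6}$ ($F = \frac{1}{-6} = - \frac{1}{6} \approx -0.16667$)
$\left(93 + \left(-1 + \left(F - 4\right) \left(-4\right)\right)\right)^{2} = \left(93 - \left(1 - \left(- \frac{1}{6} - 4\right) \left(-4\right)\right)\right)^{2} = \left(93 - - \frac{47}{3}\right)^{2} = \left(93 + \left(-1 + \frac{50}{3}\right)\right)^{2} = \left(93 + \frac{47}{3}\right)^{2} = \left(\frac{326}{3}\right)^{2} = \frac{106276}{9}$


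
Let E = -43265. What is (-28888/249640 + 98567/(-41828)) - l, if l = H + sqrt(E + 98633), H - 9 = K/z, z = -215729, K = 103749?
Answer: -3094910316030127/281578711057460 - 6*sqrt(1538) ≈ -246.30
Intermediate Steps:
H = 1837812/215729 (H = 9 + 103749/(-215729) = 9 + 103749*(-1/215729) = 9 - 103749/215729 = 1837812/215729 ≈ 8.5191)
l = 1837812/215729 + 6*sqrt(1538) (l = 1837812/215729 + sqrt(-43265 + 98633) = 1837812/215729 + sqrt(55368) = 1837812/215729 + 6*sqrt(1538) ≈ 243.82)
(-28888/249640 + 98567/(-41828)) - l = (-28888/249640 + 98567/(-41828)) - (1837812/215729 + 6*sqrt(1538)) = (-28888*1/249640 + 98567*(-1/41828)) + (-1837812/215729 - 6*sqrt(1538)) = (-3611/31205 - 98567/41828) + (-1837812/215729 - 6*sqrt(1538)) = -3226824143/1305242740 + (-1837812/215729 - 6*sqrt(1538)) = -3094910316030127/281578711057460 - 6*sqrt(1538)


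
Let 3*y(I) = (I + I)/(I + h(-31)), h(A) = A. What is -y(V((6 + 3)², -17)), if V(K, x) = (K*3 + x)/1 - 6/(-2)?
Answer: -229/297 ≈ -0.77104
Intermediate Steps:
V(K, x) = 3 + x + 3*K (V(K, x) = (3*K + x)*1 - 6*(-½) = (x + 3*K)*1 + 3 = (x + 3*K) + 3 = 3 + x + 3*K)
y(I) = 2*I/(3*(-31 + I)) (y(I) = ((I + I)/(I - 31))/3 = ((2*I)/(-31 + I))/3 = (2*I/(-31 + I))/3 = 2*I/(3*(-31 + I)))
-y(V((6 + 3)², -17)) = -2*(3 - 17 + 3*(6 + 3)²)/(3*(-31 + (3 - 17 + 3*(6 + 3)²))) = -2*(3 - 17 + 3*9²)/(3*(-31 + (3 - 17 + 3*9²))) = -2*(3 - 17 + 3*81)/(3*(-31 + (3 - 17 + 3*81))) = -2*(3 - 17 + 243)/(3*(-31 + (3 - 17 + 243))) = -2*229/(3*(-31 + 229)) = -2*229/(3*198) = -1*229/297 = -229/297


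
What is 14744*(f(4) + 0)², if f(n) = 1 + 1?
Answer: 58976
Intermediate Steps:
f(n) = 2
14744*(f(4) + 0)² = 14744*(2 + 0)² = 14744*2² = 14744*4 = 58976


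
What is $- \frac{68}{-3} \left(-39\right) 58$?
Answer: $-51272$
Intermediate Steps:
$- \frac{68}{-3} \left(-39\right) 58 = \left(-68\right) \left(- \frac{1}{3}\right) \left(-39\right) 58 = \frac{68}{3} \left(-39\right) 58 = \left(-884\right) 58 = -51272$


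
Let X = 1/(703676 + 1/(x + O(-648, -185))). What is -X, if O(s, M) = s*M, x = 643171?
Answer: -763051/536940675477 ≈ -1.4211e-6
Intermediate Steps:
O(s, M) = M*s
X = 763051/536940675477 (X = 1/(703676 + 1/(643171 - 185*(-648))) = 1/(703676 + 1/(643171 + 119880)) = 1/(703676 + 1/763051) = 1/(536940675477/763051) = 763051/536940675477 ≈ 1.4211e-6)
-X = -1*763051/536940675477 = -763051/536940675477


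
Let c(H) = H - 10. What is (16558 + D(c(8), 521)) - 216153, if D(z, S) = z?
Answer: -199597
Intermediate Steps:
c(H) = -10 + H
(16558 + D(c(8), 521)) - 216153 = (16558 + (-10 + 8)) - 216153 = (16558 - 2) - 216153 = 16556 - 216153 = -199597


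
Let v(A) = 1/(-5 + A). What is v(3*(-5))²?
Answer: 1/400 ≈ 0.0025000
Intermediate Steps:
v(3*(-5))² = (1/(-5 + 3*(-5)))² = (1/(-5 - 15))² = (1/(-20))² = (-1/20)² = 1/400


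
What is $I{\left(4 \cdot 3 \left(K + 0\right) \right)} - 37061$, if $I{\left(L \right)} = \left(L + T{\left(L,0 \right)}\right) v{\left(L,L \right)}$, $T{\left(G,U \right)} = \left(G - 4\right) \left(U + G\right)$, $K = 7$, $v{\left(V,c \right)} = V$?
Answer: $534475$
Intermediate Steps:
$T{\left(G,U \right)} = \left(-4 + G\right) \left(G + U\right)$
$I{\left(L \right)} = L \left(L^{2} - 3 L\right)$ ($I{\left(L \right)} = \left(L + \left(L^{2} - 4 L - 0 + L 0\right)\right) L = \left(L + \left(L^{2} - 4 L + 0 + 0\right)\right) L = \left(L + \left(L^{2} - 4 L\right)\right) L = \left(L^{2} - 3 L\right) L = L \left(L^{2} - 3 L\right)$)
$I{\left(4 \cdot 3 \left(K + 0\right) \right)} - 37061 = \left(4 \cdot 3 \left(7 + 0\right)\right)^{2} \left(-3 + 4 \cdot 3 \left(7 + 0\right)\right) - 37061 = \left(12 \cdot 7\right)^{2} \left(-3 + 12 \cdot 7\right) - 37061 = 84^{2} \left(-3 + 84\right) - 37061 = 7056 \cdot 81 - 37061 = 571536 - 37061 = 534475$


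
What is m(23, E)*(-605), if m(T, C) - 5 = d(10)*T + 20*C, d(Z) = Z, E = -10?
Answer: -21175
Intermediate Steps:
m(T, C) = 5 + 10*T + 20*C (m(T, C) = 5 + (10*T + 20*C) = 5 + 10*T + 20*C)
m(23, E)*(-605) = (5 + 10*23 + 20*(-10))*(-605) = (5 + 230 - 200)*(-605) = 35*(-605) = -21175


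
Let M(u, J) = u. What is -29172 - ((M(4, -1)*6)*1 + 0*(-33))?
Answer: -29196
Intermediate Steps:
-29172 - ((M(4, -1)*6)*1 + 0*(-33)) = -29172 - ((4*6)*1 + 0*(-33)) = -29172 - (24*1 + 0) = -29172 - (24 + 0) = -29172 - 1*24 = -29172 - 24 = -29196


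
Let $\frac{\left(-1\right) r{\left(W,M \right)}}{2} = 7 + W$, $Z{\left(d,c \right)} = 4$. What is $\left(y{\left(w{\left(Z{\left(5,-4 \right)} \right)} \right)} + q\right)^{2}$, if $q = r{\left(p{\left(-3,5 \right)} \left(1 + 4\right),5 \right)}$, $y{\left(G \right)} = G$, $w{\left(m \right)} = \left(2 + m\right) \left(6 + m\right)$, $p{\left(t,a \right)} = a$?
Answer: $16$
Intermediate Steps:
$r{\left(W,M \right)} = -14 - 2 W$ ($r{\left(W,M \right)} = - 2 \left(7 + W\right) = -14 - 2 W$)
$q = -64$ ($q = -14 - 2 \cdot 5 \left(1 + 4\right) = -14 - 2 \cdot 5 \cdot 5 = -14 - 50 = -64$)
$\left(y{\left(w{\left(Z{\left(5,-4 \right)} \right)} \right)} + q\right)^{2} = \left(\left(12 + 4^{2} + 8 \cdot 4\right) - 64\right)^{2} = \left(\left(12 + 16 + 32\right) - 64\right)^{2} = \left(60 - 64\right)^{2} = \left(-4\right)^{2} = 16$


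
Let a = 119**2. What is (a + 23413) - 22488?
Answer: 15086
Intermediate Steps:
a = 14161
(a + 23413) - 22488 = (14161 + 23413) - 22488 = 37574 - 22488 = 15086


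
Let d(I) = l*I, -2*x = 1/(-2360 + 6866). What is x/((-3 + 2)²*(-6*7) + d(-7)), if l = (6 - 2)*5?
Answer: 1/1640184 ≈ 6.0969e-7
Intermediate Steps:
x = -1/9012 (x = -1/(2*(-2360 + 6866)) = -½/4506 = -½*1/4506 = -1/9012 ≈ -0.00011096)
l = 20 (l = 4*5 = 20)
d(I) = 20*I
x/((-3 + 2)²*(-6*7) + d(-7)) = -1/(9012*((-3 + 2)²*(-6*7) + 20*(-7))) = -1/(9012*((-1)²*(-42) - 140)) = -1/(9012*(1*(-42) - 140)) = -1/(9012*(-42 - 140)) = -1/9012/(-182) = -1/9012*(-1/182) = 1/1640184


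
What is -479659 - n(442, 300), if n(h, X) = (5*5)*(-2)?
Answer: -479609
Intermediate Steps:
n(h, X) = -50 (n(h, X) = 25*(-2) = -50)
-479659 - n(442, 300) = -479659 - 1*(-50) = -479659 + 50 = -479609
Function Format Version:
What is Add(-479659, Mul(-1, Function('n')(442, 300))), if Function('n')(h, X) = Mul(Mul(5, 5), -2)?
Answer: -479609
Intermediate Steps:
Function('n')(h, X) = -50 (Function('n')(h, X) = Mul(25, -2) = -50)
Add(-479659, Mul(-1, Function('n')(442, 300))) = Add(-479659, Mul(-1, -50)) = Add(-479659, 50) = -479609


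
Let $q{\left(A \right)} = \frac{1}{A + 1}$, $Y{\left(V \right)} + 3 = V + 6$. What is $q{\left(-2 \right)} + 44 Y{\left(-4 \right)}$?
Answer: $-45$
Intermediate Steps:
$Y{\left(V \right)} = 3 + V$ ($Y{\left(V \right)} = -3 + \left(V + 6\right) = -3 + \left(6 + V\right) = 3 + V$)
$q{\left(A \right)} = \frac{1}{1 + A}$
$q{\left(-2 \right)} + 44 Y{\left(-4 \right)} = \frac{1}{1 - 2} + 44 \left(3 - 4\right) = \frac{1}{-1} + 44 \left(-1\right) = -1 - 44 = -45$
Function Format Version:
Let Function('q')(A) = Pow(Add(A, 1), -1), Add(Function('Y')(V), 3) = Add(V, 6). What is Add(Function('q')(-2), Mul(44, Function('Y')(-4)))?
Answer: -45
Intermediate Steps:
Function('Y')(V) = Add(3, V) (Function('Y')(V) = Add(-3, Add(V, 6)) = Add(-3, Add(6, V)) = Add(3, V))
Function('q')(A) = Pow(Add(1, A), -1)
Add(Function('q')(-2), Mul(44, Function('Y')(-4))) = Add(Pow(Add(1, -2), -1), Mul(44, Add(3, -4))) = Add(Pow(-1, -1), Mul(44, -1)) = Add(-1, -44) = -45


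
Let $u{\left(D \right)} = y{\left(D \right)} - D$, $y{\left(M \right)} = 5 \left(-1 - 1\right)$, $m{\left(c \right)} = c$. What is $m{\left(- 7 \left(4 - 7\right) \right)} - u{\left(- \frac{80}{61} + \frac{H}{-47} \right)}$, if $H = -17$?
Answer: $\frac{86154}{2867} \approx 30.05$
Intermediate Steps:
$y{\left(M \right)} = -10$ ($y{\left(M \right)} = 5 \left(-2\right) = -10$)
$u{\left(D \right)} = -10 - D$
$m{\left(- 7 \left(4 - 7\right) \right)} - u{\left(- \frac{80}{61} + \frac{H}{-47} \right)} = - 7 \left(4 - 7\right) - \left(-10 - \left(- \frac{80}{61} - \frac{17}{-47}\right)\right) = \left(-7\right) \left(-3\right) - \left(-10 - \left(\left(-80\right) \frac{1}{61} - - \frac{17}{47}\right)\right) = 21 - \left(-10 - \left(- \frac{80}{61} + \frac{17}{47}\right)\right) = 21 - \left(-10 - - \frac{2723}{2867}\right) = 21 - \left(-10 + \frac{2723}{2867}\right) = 21 - - \frac{25947}{2867} = 21 + \frac{25947}{2867} = \frac{86154}{2867}$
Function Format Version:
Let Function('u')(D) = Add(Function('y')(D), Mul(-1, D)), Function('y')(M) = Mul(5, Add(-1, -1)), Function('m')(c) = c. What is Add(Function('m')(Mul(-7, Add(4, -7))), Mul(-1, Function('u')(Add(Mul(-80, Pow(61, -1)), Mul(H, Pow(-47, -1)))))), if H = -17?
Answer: Rational(86154, 2867) ≈ 30.050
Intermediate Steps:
Function('y')(M) = -10 (Function('y')(M) = Mul(5, -2) = -10)
Function('u')(D) = Add(-10, Mul(-1, D))
Add(Function('m')(Mul(-7, Add(4, -7))), Mul(-1, Function('u')(Add(Mul(-80, Pow(61, -1)), Mul(H, Pow(-47, -1)))))) = Add(Mul(-7, Add(4, -7)), Mul(-1, Add(-10, Mul(-1, Add(Mul(-80, Pow(61, -1)), Mul(-17, Pow(-47, -1))))))) = Add(Mul(-7, -3), Mul(-1, Add(-10, Mul(-1, Add(Mul(-80, Rational(1, 61)), Mul(-17, Rational(-1, 47))))))) = Add(21, Mul(-1, Add(-10, Mul(-1, Add(Rational(-80, 61), Rational(17, 47)))))) = Add(21, Mul(-1, Add(-10, Mul(-1, Rational(-2723, 2867))))) = Add(21, Mul(-1, Add(-10, Rational(2723, 2867)))) = Add(21, Mul(-1, Rational(-25947, 2867))) = Add(21, Rational(25947, 2867)) = Rational(86154, 2867)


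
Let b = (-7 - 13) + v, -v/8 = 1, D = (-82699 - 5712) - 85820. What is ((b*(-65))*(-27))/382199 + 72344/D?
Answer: -36211515796/66590913969 ≈ -0.54379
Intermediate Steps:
D = -174231 (D = -88411 - 85820 = -174231)
v = -8 (v = -8*1 = -8)
b = -28 (b = (-7 - 13) - 8 = -20 - 8 = -28)
((b*(-65))*(-27))/382199 + 72344/D = (-28*(-65)*(-27))/382199 + 72344/(-174231) = (1820*(-27))*(1/382199) + 72344*(-1/174231) = -49140*1/382199 - 72344/174231 = -49140/382199 - 72344/174231 = -36211515796/66590913969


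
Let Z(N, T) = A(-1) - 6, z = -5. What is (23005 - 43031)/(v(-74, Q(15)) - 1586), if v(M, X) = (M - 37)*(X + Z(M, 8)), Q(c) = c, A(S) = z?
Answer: 10013/1015 ≈ 9.8650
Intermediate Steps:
A(S) = -5
Z(N, T) = -11 (Z(N, T) = -5 - 6 = -11)
v(M, X) = (-37 + M)*(-11 + X) (v(M, X) = (M - 37)*(X - 11) = (-37 + M)*(-11 + X))
(23005 - 43031)/(v(-74, Q(15)) - 1586) = (23005 - 43031)/((407 - 37*15 - 11*(-74) - 74*15) - 1586) = -20026/((407 - 555 + 814 - 1110) - 1586) = -20026/(-444 - 1586) = -20026/(-2030) = -20026*(-1/2030) = 10013/1015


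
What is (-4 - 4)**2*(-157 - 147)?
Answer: -19456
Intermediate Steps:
(-4 - 4)**2*(-157 - 147) = (-8)**2*(-304) = 64*(-304) = -19456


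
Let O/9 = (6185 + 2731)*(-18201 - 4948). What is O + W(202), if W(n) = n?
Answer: -1857568154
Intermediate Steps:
O = -1857568356 (O = 9*((6185 + 2731)*(-18201 - 4948)) = 9*(8916*(-23149)) = 9*(-206396484) = -1857568356)
O + W(202) = -1857568356 + 202 = -1857568154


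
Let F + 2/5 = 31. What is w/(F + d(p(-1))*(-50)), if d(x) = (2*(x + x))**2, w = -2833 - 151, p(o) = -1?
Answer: 14920/3847 ≈ 3.8783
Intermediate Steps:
w = -2984
F = 153/5 (F = -2/5 + 31 = 153/5 ≈ 30.600)
d(x) = 16*x**2 (d(x) = (2*(2*x))**2 = (4*x)**2 = 16*x**2)
w/(F + d(p(-1))*(-50)) = -2984/(153/5 + (16*(-1)**2)*(-50)) = -2984/(153/5 + (16*1)*(-50)) = -2984/(153/5 + 16*(-50)) = -2984/(153/5 - 800) = -2984/(-3847/5) = -2984*(-5/3847) = 14920/3847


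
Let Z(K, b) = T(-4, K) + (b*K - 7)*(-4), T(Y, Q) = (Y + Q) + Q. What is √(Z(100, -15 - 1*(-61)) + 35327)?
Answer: √17151 ≈ 130.96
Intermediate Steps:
T(Y, Q) = Y + 2*Q (T(Y, Q) = (Q + Y) + Q = Y + 2*Q)
Z(K, b) = 24 + 2*K - 4*K*b (Z(K, b) = (-4 + 2*K) + (b*K - 7)*(-4) = (-4 + 2*K) + (K*b - 7)*(-4) = (-4 + 2*K) + (-7 + K*b)*(-4) = (-4 + 2*K) + (28 - 4*K*b) = 24 + 2*K - 4*K*b)
√(Z(100, -15 - 1*(-61)) + 35327) = √((24 + 2*100 - 4*100*(-15 - 1*(-61))) + 35327) = √((24 + 200 - 4*100*(-15 + 61)) + 35327) = √((24 + 200 - 4*100*46) + 35327) = √((24 + 200 - 18400) + 35327) = √(-18176 + 35327) = √17151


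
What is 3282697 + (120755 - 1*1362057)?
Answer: 2041395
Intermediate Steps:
3282697 + (120755 - 1*1362057) = 3282697 + (120755 - 1362057) = 3282697 - 1241302 = 2041395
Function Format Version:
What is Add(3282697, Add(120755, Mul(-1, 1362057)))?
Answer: 2041395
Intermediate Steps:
Add(3282697, Add(120755, Mul(-1, 1362057))) = Add(3282697, Add(120755, -1362057)) = Add(3282697, -1241302) = 2041395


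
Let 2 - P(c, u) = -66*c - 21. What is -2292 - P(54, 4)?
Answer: -5879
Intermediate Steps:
P(c, u) = 23 + 66*c (P(c, u) = 2 - (-66*c - 21) = 2 - (-21 - 66*c) = 2 + (21 + 66*c) = 23 + 66*c)
-2292 - P(54, 4) = -2292 - (23 + 66*54) = -2292 - (23 + 3564) = -2292 - 1*3587 = -2292 - 3587 = -5879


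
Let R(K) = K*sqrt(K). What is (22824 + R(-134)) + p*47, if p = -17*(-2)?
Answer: 24422 - 134*I*sqrt(134) ≈ 24422.0 - 1551.2*I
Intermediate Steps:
R(K) = K**(3/2)
p = 34
(22824 + R(-134)) + p*47 = (22824 + (-134)**(3/2)) + 34*47 = (22824 - 134*I*sqrt(134)) + 1598 = 24422 - 134*I*sqrt(134)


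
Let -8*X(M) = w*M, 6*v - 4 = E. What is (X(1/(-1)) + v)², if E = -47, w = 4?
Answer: 400/9 ≈ 44.444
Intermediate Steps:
v = -43/6 (v = ⅔ + (⅙)*(-47) = ⅔ - 47/6 = -43/6 ≈ -7.1667)
X(M) = -M/2
(X(1/(-1)) + v)² = (-½/(-1) - 43/6)² = (-½*(-1) - 43/6)² = (½ - 43/6)² = (-20/3)² = 400/9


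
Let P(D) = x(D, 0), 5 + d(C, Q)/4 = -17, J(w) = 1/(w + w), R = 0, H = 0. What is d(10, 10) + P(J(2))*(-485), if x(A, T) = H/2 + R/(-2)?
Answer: -88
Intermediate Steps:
J(w) = 1/(2*w)
d(C, Q) = -88 (d(C, Q) = -20 + 4*(-17) = -20 - 68 = -88)
x(A, T) = 0 (x(A, T) = 0/2 + 0/(-2) = 0*(1/2) + 0*(-1/2) = 0 + 0 = 0)
P(D) = 0
d(10, 10) + P(J(2))*(-485) = -88 + 0*(-485) = -88 + 0 = -88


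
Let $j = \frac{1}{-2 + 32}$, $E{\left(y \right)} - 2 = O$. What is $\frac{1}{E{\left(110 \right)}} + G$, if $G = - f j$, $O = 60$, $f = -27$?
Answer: $\frac{142}{155} \approx 0.91613$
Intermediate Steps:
$E{\left(y \right)} = 62$ ($E{\left(y \right)} = 2 + 60 = 62$)
$j = \frac{1}{30} \approx 0.033333$
$G = \frac{9}{10}$ ($G = \left(-1\right) \left(-27\right) \frac{1}{30} = 27 \cdot \frac{1}{30} = \frac{9}{10} \approx 0.9$)
$\frac{1}{E{\left(110 \right)}} + G = \frac{1}{62} + \frac{9}{10} = \frac{142}{155}$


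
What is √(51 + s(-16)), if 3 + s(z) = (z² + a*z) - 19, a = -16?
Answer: √541 ≈ 23.259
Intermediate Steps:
s(z) = -22 + z² - 16*z (s(z) = -3 + ((z² - 16*z) - 19) = -3 + (-19 + z² - 16*z) = -22 + z² - 16*z)
√(51 + s(-16)) = √(51 + (-22 + (-16)² - 16*(-16))) = √(51 + (-22 + 256 + 256)) = √(51 + 490) = √541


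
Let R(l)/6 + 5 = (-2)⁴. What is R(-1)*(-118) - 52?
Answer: -7840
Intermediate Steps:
R(l) = 66 (R(l) = -30 + 6*(-2)⁴ = -30 + 6*16 = -30 + 96 = 66)
R(-1)*(-118) - 52 = 66*(-118) - 52 = -7788 - 52 = -7840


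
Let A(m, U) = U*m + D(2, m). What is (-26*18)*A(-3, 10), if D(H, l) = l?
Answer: 15444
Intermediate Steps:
A(m, U) = m + U*m (A(m, U) = U*m + m = m + U*m)
(-26*18)*A(-3, 10) = (-26*18)*(-3*(1 + 10)) = -(-1404)*11 = -468*(-33) = 15444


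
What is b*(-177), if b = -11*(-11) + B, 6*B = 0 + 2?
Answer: -21476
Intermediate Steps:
B = ⅓ (B = (0 + 2)/6 = (⅙)*2 = ⅓ ≈ 0.33333)
b = 364/3 (b = -11*(-11) + ⅓ = 121 + ⅓ = 364/3 ≈ 121.33)
b*(-177) = (364/3)*(-177) = -21476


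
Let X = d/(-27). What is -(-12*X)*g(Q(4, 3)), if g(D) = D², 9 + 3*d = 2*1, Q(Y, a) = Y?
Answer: 448/27 ≈ 16.593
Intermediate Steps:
d = -7/3 (d = -3 + (2*1)/3 = -3 + (⅓)*2 = -3 + ⅔ = -7/3 ≈ -2.3333)
X = 7/81 (X = -7/3/(-27) = -7/3*(-1/27) = 7/81 ≈ 0.086420)
-(-12*X)*g(Q(4, 3)) = -(-12*7/81)*4² = -(-28)*16/27 = -1*(-448/27) = 448/27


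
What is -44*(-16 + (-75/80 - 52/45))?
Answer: 143297/180 ≈ 796.09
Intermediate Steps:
-44*(-16 + (-75/80 - 52/45)) = -44*(-16 + (-75*1/80 - 52*1/45)) = -44*(-16 + (-15/16 - 52/45)) = -44*(-16 - 1507/720) = -44*(-13027/720) = 143297/180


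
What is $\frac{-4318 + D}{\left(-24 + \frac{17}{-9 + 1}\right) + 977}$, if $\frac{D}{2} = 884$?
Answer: $- \frac{20400}{7607} \approx -2.6817$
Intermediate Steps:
$D = 1768$ ($D = 2 \cdot 884 = 1768$)
$\frac{-4318 + D}{\left(-24 + \frac{17}{-9 + 1}\right) + 977} = \frac{-4318 + 1768}{\left(-24 + \frac{17}{-9 + 1}\right) + 977} = - \frac{2550}{\left(-24 + \frac{17}{-8}\right) + 977} = - \frac{2550}{\left(-24 + 17 \left(- \frac{1}{8}\right)\right) + 977} = - \frac{2550}{\left(-24 - \frac{17}{8}\right) + 977} = - \frac{2550}{- \frac{209}{8} + 977} = - \frac{2550}{\frac{7607}{8}} = \left(-2550\right) \frac{8}{7607} = - \frac{20400}{7607}$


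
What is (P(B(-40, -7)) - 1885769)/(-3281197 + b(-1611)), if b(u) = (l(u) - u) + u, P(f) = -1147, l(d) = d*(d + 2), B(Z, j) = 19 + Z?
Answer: 943458/344549 ≈ 2.7382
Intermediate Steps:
l(d) = d*(2 + d)
b(u) = u*(2 + u) (b(u) = (u*(2 + u) - u) + u = (-u + u*(2 + u)) + u = u*(2 + u))
(P(B(-40, -7)) - 1885769)/(-3281197 + b(-1611)) = (-1147 - 1885769)/(-3281197 - 1611*(2 - 1611)) = -1886916/(-3281197 - 1611*(-1609)) = -1886916/(-3281197 + 2592099) = -1886916/(-689098) = -1886916*(-1/689098) = 943458/344549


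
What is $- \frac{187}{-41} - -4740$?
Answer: $\frac{194527}{41} \approx 4744.6$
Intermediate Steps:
$- \frac{187}{-41} - -4740 = \left(-187\right) \left(- \frac{1}{41}\right) + 4740 = \frac{187}{41} + 4740 = \frac{194527}{41}$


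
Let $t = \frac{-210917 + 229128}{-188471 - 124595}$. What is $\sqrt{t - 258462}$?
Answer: $\frac{i \sqrt{25331949121097398}}{313066} \approx 508.39 i$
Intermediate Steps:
$t = - \frac{18211}{313066}$ ($t = \frac{18211}{-313066} = 18211 \left(- \frac{1}{313066}\right) = - \frac{18211}{313066} \approx -0.05817$)
$\sqrt{t - 258462} = \sqrt{- \frac{18211}{313066} - 258462} = \sqrt{- \frac{80915682703}{313066}} = \frac{i \sqrt{25331949121097398}}{313066}$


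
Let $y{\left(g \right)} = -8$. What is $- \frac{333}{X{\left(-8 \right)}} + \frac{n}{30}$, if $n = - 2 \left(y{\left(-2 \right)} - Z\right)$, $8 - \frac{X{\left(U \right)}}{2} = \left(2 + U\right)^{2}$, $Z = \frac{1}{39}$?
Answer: $\frac{212333}{32760} \approx 6.4815$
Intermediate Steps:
$Z = \frac{1}{39} \approx 0.025641$
$X{\left(U \right)} = 16 - 2 \left(2 + U\right)^{2}$
$n = \frac{626}{39}$ ($n = - 2 \left(-8 - \frac{1}{39}\right) = \left(-2\right) \left(- \frac{313}{39}\right) = \frac{626}{39} \approx 16.051$)
$- \frac{333}{X{\left(-8 \right)}} + \frac{n}{30} = - \frac{333}{16 - 2 \left(2 - 8\right)^{2}} + \frac{626}{39 \cdot 30} = - \frac{333}{16 - 2 \left(-6\right)^{2}} + \frac{626}{39} \cdot \frac{1}{30} = - \frac{333}{16 - 72} + \frac{313}{585} = - \frac{333}{-56} + \frac{313}{585} = \left(-333\right) \left(- \frac{1}{56}\right) + \frac{313}{585} = \frac{333}{56} + \frac{313}{585} = \frac{212333}{32760}$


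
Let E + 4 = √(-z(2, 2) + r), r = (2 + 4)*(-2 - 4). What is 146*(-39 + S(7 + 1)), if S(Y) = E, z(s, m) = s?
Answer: -6278 + 146*I*√38 ≈ -6278.0 + 900.0*I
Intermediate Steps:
r = -36 (r = 6*(-6) = -36)
E = -4 + I*√38 (E = -4 + √(-1*2 - 36) = -4 + √(-2 - 36) = -4 + √(-38) = -4 + I*√38 ≈ -4.0 + 6.1644*I)
S(Y) = -4 + I*√38
146*(-39 + S(7 + 1)) = 146*(-39 + (-4 + I*√38)) = 146*(-43 + I*√38) = -6278 + 146*I*√38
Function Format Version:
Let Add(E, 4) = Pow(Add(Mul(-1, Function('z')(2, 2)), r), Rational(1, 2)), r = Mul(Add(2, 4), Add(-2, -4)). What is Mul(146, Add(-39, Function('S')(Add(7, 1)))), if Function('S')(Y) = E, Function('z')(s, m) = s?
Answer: Add(-6278, Mul(146, I, Pow(38, Rational(1, 2)))) ≈ Add(-6278.0, Mul(900.00, I))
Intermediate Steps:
r = -36 (r = Mul(6, -6) = -36)
E = Add(-4, Mul(I, Pow(38, Rational(1, 2)))) (E = Add(-4, Pow(Add(Mul(-1, 2), -36), Rational(1, 2))) = Add(-4, Pow(Add(-2, -36), Rational(1, 2))) = Add(-4, Pow(-38, Rational(1, 2))) = Add(-4, Mul(I, Pow(38, Rational(1, 2)))) ≈ Add(-4.0000, Mul(6.1644, I)))
Function('S')(Y) = Add(-4, Mul(I, Pow(38, Rational(1, 2))))
Mul(146, Add(-39, Function('S')(Add(7, 1)))) = Mul(146, Add(-39, Add(-4, Mul(I, Pow(38, Rational(1, 2)))))) = Mul(146, Add(-43, Mul(I, Pow(38, Rational(1, 2))))) = Add(-6278, Mul(146, I, Pow(38, Rational(1, 2))))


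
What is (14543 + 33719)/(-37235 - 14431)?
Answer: -24131/25833 ≈ -0.93412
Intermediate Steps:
(14543 + 33719)/(-37235 - 14431) = 48262/(-51666) = 48262*(-1/51666) = -24131/25833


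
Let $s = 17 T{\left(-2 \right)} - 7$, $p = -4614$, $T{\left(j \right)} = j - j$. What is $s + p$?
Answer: $-4621$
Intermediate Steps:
$T{\left(j \right)} = 0$
$s = -7$ ($s = 17 \cdot 0 - 7 = 0 - 7 = -7$)
$s + p = -7 - 4614 = -4621$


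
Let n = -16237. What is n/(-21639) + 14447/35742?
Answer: 99217943/85935682 ≈ 1.1546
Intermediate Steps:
n/(-21639) + 14447/35742 = -16237/(-21639) + 14447/35742 = -16237*(-1/21639) + 14447*(1/35742) = 16237/21639 + 14447/35742 = 99217943/85935682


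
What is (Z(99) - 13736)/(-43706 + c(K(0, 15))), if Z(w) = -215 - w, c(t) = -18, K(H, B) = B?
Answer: 7025/21862 ≈ 0.32133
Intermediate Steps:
(Z(99) - 13736)/(-43706 + c(K(0, 15))) = ((-215 - 1*99) - 13736)/(-43706 - 18) = ((-215 - 99) - 13736)/(-43724) = (-314 - 13736)*(-1/43724) = -14050*(-1/43724) = 7025/21862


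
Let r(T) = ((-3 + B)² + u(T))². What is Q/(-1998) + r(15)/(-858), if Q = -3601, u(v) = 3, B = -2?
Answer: 253871/285714 ≈ 0.88855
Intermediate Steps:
r(T) = 784 (r(T) = ((-3 - 2)² + 3)² = ((-5)² + 3)² = (25 + 3)² = 28² = 784)
Q/(-1998) + r(15)/(-858) = -3601/(-1998) + 784/(-858) = -3601*(-1/1998) + 784*(-1/858) = 3601/1998 - 392/429 = 253871/285714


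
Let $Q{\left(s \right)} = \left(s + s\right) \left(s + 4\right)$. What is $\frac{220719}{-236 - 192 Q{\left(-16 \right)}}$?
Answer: $- \frac{220719}{73964} \approx -2.9841$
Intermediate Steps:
$Q{\left(s \right)} = 2 s \left(4 + s\right)$
$\frac{220719}{-236 - 192 Q{\left(-16 \right)}} = \frac{220719}{-236 - 192 \cdot 2 \left(-16\right) \left(4 - 16\right)} = \frac{220719}{-236 - 192 \cdot 2 \left(-16\right) \left(-12\right)} = \frac{220719}{-236 - 73728} = \frac{220719}{-73964} = 220719 \left(- \frac{1}{73964}\right) = - \frac{220719}{73964}$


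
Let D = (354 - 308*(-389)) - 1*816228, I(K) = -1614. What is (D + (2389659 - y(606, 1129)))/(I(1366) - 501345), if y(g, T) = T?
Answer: -564156/167653 ≈ -3.3650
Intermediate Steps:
D = -696062 (D = (354 + 119812) - 816228 = 120166 - 816228 = -696062)
(D + (2389659 - y(606, 1129)))/(I(1366) - 501345) = (-696062 + (2389659 - 1*1129))/(-1614 - 501345) = (-696062 + (2389659 - 1129))/(-502959) = (-696062 + 2388530)*(-1/502959) = 1692468*(-1/502959) = -564156/167653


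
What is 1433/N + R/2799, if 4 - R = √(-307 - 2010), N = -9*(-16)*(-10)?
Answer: -49447/49760 - I*√2317/2799 ≈ -0.99371 - 0.017197*I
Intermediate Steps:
N = -1440 (N = 144*(-10) = -1440)
R = 4 - I*√2317 (R = 4 - √(-307 - 2010) = 4 - √(-2317) = 4 - I*√2317 ≈ 4.0 - 48.135*I)
1433/N + R/2799 = 1433/(-1440) + (4 - I*√2317)/2799 = 1433*(-1/1440) + (4 - I*√2317)*(1/2799) = -1433/1440 + (4/2799 - I*√2317/2799) = -49447/49760 - I*√2317/2799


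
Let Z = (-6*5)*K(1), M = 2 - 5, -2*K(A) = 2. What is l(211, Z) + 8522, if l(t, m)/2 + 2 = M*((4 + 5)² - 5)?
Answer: 8062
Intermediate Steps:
K(A) = -1 (K(A) = -½*2 = -1)
M = -3
Z = 30 (Z = -6*5*(-1) = -30*(-1) = 30)
l(t, m) = -460 (l(t, m) = -4 + 2*(-3*((4 + 5)² - 5)) = -4 + 2*(-3*(9² - 5)) = -4 + 2*(-3*(81 - 5)) = -4 + 2*(-3*76) = -4 + 2*(-228) = -4 - 456 = -460)
l(211, Z) + 8522 = -460 + 8522 = 8062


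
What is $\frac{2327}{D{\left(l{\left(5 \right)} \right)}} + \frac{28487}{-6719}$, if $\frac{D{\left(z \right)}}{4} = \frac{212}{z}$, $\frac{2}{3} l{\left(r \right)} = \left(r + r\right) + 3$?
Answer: $\frac{561455455}{11395424} \approx 49.27$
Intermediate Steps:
$l{\left(r \right)} = \frac{9}{2} + 3 r$ ($l{\left(r \right)} = \frac{3 \left(\left(r + r\right) + 3\right)}{2} = \frac{3 \left(2 r + 3\right)}{2} = \frac{3 \left(3 + 2 r\right)}{2} = \frac{9}{2} + 3 r$)
$D{\left(z \right)} = \frac{848}{z}$ ($D{\left(z \right)} = 4 \frac{212}{z} = \frac{848}{z}$)
$\frac{2327}{D{\left(l{\left(5 \right)} \right)}} + \frac{28487}{-6719} = \frac{2327}{848 \frac{1}{\frac{9}{2} + 3 \cdot 5}} + \frac{28487}{-6719} = \frac{2327}{848 \frac{1}{\frac{9}{2} + 15}} + 28487 \left(- \frac{1}{6719}\right) = \frac{2327}{848 \frac{1}{\frac{39}{2}}} - \frac{28487}{6719} = \frac{2327}{848 \cdot \frac{2}{39}} - \frac{28487}{6719} = \frac{2327}{\frac{1696}{39}} - \frac{28487}{6719} = 2327 \cdot \frac{39}{1696} - \frac{28487}{6719} = \frac{90753}{1696} - \frac{28487}{6719} = \frac{561455455}{11395424}$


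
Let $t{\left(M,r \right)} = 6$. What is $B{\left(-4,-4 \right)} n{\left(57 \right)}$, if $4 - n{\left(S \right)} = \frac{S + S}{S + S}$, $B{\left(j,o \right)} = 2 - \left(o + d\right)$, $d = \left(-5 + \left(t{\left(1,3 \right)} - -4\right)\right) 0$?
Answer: $18$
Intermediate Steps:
$d = 0$ ($d = \left(-5 + \left(6 - -4\right)\right) 0 = \left(-5 + \left(6 + 4\right)\right) 0 = \left(-5 + 10\right) 0 = 5 \cdot 0 = 0$)
$B{\left(j,o \right)} = 2 - o$ ($B{\left(j,o \right)} = 2 - \left(o + 0\right) = 2 - o$)
$n{\left(S \right)} = 3$ ($n{\left(S \right)} = 4 - \frac{S + S}{S + S} = 4 - \frac{2 S}{2 S} = 4 - 2 S \frac{1}{2 S} = 4 - 1 = 3$)
$B{\left(-4,-4 \right)} n{\left(57 \right)} = \left(2 - -4\right) 3 = \left(2 + 4\right) 3 = 6 \cdot 3 = 18$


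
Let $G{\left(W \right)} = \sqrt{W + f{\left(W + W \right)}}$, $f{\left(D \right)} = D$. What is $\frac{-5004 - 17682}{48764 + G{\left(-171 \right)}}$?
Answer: $- \frac{1106260104}{2377928209} + \frac{68058 i \sqrt{57}}{2377928209} \approx -0.46522 + 0.00021608 i$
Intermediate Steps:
$G{\left(W \right)} = \sqrt{3} \sqrt{W}$ ($G{\left(W \right)} = \sqrt{W + \left(W + W\right)} = \sqrt{W + 2 W} = \sqrt{3 W} = \sqrt{3} \sqrt{W}$)
$\frac{-5004 - 17682}{48764 + G{\left(-171 \right)}} = \frac{-5004 - 17682}{48764 + \sqrt{3} \sqrt{-171}} = - \frac{22686}{48764 + \sqrt{3} \cdot 3 i \sqrt{19}} = - \frac{22686}{48764 + 3 i \sqrt{57}}$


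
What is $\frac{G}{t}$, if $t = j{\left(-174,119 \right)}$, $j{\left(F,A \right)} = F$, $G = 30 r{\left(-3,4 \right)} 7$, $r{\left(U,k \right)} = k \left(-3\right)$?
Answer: $\frac{420}{29} \approx 14.483$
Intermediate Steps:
$r{\left(U,k \right)} = - 3 k$
$G = -2520$ ($G = 30 \left(\left(-3\right) 4\right) 7 = 30 \left(-12\right) 7 = \left(-360\right) 7 = -2520$)
$t = -174$
$\frac{G}{t} = - \frac{2520}{-174} = \left(-2520\right) \left(- \frac{1}{174}\right) = \frac{420}{29}$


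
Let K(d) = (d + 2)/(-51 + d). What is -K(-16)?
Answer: -14/67 ≈ -0.20896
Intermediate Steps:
K(d) = (2 + d)/(-51 + d)
-K(-16) = -(2 - 16)/(-51 - 16) = -(-14)/(-67) = -(-1)*(-14)/67 = -1*14/67 = -14/67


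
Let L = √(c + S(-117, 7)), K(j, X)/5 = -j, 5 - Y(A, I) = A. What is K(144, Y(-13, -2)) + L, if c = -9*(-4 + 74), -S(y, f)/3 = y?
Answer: -720 + 3*I*√31 ≈ -720.0 + 16.703*I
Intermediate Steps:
Y(A, I) = 5 - A
S(y, f) = -3*y
c = -630 (c = -9*70 = -630)
K(j, X) = -5*j (K(j, X) = 5*(-j) = -5*j)
L = 3*I*√31 (L = √(-630 - 3*(-117)) = √(-630 + 351) = √(-279) = 3*I*√31 ≈ 16.703*I)
K(144, Y(-13, -2)) + L = -5*144 + 3*I*√31 = -720 + 3*I*√31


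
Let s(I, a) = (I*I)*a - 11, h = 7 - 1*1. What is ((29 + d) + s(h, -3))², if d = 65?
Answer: 625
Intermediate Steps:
h = 6 (h = 7 - 1 = 6)
s(I, a) = -11 + a*I² (s(I, a) = I²*a - 11 = a*I² - 11 = -11 + a*I²)
((29 + d) + s(h, -3))² = ((29 + 65) + (-11 - 3*6²))² = (94 + (-11 - 3*36))² = (94 + (-11 - 108))² = (94 - 119)² = (-25)² = 625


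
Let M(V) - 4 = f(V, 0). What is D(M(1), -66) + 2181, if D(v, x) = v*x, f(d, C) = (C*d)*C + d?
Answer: 1851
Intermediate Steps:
f(d, C) = d + d*C**2 (f(d, C) = d*C**2 + d = d + d*C**2)
M(V) = 4 + V (M(V) = 4 + V*(1 + 0**2) = 4 + V*(1 + 0) = 4 + V*1 = 4 + V)
D(M(1), -66) + 2181 = (4 + 1)*(-66) + 2181 = 5*(-66) + 2181 = -330 + 2181 = 1851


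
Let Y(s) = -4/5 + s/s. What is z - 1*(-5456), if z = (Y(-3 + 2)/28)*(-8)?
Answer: 190958/35 ≈ 5455.9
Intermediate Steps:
Y(s) = ⅕ (Y(s) = -4*⅕ + 1 = -⅘ + 1 = ⅕)
z = -2/35 (z = ((⅕)/28)*(-8) = ((1/28)*(⅕))*(-8) = (1/140)*(-8) = -2/35 ≈ -0.057143)
z - 1*(-5456) = -2/35 - 1*(-5456) = -2/35 + 5456 = 190958/35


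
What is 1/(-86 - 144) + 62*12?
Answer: 171119/230 ≈ 744.00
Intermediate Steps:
1/(-86 - 144) + 62*12 = 1/(-230) + 744 = -1/230 + 744 = 171119/230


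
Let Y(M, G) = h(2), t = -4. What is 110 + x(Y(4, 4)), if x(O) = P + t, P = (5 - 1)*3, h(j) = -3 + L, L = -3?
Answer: 118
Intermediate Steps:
h(j) = -6 (h(j) = -3 - 3 = -6)
Y(M, G) = -6
P = 12 (P = 4*3 = 12)
x(O) = 8 (x(O) = 12 - 4 = 8)
110 + x(Y(4, 4)) = 110 + 8 = 118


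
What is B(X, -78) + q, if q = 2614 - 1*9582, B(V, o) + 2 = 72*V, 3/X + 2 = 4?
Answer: -6862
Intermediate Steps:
X = 3/2 (X = 3/(-2 + 4) = 3/2 ≈ 1.5000)
B(V, o) = -2 + 72*V
q = -6968 (q = 2614 - 9582 = -6968)
B(X, -78) + q = (-2 + 72*(3/2)) - 6968 = (-2 + 108) - 6968 = 106 - 6968 = -6862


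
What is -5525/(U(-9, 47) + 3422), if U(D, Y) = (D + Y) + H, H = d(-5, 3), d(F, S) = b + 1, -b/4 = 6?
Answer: -5525/3437 ≈ -1.6075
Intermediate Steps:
b = -24 (b = -4*6 = -24)
d(F, S) = -23 (d(F, S) = -24 + 1 = -23)
H = -23
U(D, Y) = -23 + D + Y (U(D, Y) = (D + Y) - 23 = -23 + D + Y)
-5525/(U(-9, 47) + 3422) = -5525/((-23 - 9 + 47) + 3422) = -5525/(15 + 3422) = -5525/3437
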